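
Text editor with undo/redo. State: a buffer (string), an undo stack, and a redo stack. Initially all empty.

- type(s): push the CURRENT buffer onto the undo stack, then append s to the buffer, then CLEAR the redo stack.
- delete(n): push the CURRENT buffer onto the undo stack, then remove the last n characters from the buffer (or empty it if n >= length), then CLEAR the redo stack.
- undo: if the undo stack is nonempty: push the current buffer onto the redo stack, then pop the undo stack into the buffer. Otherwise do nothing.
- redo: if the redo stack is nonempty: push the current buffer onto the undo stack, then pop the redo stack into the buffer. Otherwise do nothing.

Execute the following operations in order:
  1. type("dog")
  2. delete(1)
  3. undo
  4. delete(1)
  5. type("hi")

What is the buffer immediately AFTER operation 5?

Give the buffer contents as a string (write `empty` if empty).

Answer: dohi

Derivation:
After op 1 (type): buf='dog' undo_depth=1 redo_depth=0
After op 2 (delete): buf='do' undo_depth=2 redo_depth=0
After op 3 (undo): buf='dog' undo_depth=1 redo_depth=1
After op 4 (delete): buf='do' undo_depth=2 redo_depth=0
After op 5 (type): buf='dohi' undo_depth=3 redo_depth=0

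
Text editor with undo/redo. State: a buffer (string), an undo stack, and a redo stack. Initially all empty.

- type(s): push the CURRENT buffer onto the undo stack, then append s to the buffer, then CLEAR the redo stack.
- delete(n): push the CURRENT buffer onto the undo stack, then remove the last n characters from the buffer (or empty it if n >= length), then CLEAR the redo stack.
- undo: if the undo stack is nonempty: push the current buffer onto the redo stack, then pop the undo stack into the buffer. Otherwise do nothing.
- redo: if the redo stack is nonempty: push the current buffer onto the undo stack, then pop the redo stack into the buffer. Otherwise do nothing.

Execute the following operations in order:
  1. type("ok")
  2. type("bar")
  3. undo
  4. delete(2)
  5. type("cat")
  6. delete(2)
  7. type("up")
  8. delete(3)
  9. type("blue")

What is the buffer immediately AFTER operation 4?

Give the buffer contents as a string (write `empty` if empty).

After op 1 (type): buf='ok' undo_depth=1 redo_depth=0
After op 2 (type): buf='okbar' undo_depth=2 redo_depth=0
After op 3 (undo): buf='ok' undo_depth=1 redo_depth=1
After op 4 (delete): buf='(empty)' undo_depth=2 redo_depth=0

Answer: empty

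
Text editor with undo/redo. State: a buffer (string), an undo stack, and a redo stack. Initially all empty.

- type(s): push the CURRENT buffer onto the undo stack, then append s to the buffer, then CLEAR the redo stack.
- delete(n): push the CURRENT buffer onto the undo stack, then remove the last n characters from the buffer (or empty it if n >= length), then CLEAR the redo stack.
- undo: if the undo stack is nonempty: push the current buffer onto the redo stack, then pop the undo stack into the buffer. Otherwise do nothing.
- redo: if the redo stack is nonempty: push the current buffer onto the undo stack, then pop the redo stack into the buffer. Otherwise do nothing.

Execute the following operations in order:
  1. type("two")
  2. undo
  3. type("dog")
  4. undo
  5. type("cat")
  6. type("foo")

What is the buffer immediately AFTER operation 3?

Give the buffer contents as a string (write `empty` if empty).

Answer: dog

Derivation:
After op 1 (type): buf='two' undo_depth=1 redo_depth=0
After op 2 (undo): buf='(empty)' undo_depth=0 redo_depth=1
After op 3 (type): buf='dog' undo_depth=1 redo_depth=0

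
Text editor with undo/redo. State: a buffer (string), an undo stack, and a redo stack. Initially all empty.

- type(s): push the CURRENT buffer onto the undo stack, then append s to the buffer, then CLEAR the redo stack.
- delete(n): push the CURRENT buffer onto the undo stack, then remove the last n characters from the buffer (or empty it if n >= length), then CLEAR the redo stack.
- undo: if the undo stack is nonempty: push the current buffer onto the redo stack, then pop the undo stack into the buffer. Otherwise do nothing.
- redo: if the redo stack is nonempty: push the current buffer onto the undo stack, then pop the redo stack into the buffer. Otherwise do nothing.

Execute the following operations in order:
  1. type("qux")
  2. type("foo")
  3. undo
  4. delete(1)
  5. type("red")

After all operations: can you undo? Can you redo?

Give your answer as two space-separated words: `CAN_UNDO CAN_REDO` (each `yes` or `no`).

After op 1 (type): buf='qux' undo_depth=1 redo_depth=0
After op 2 (type): buf='quxfoo' undo_depth=2 redo_depth=0
After op 3 (undo): buf='qux' undo_depth=1 redo_depth=1
After op 4 (delete): buf='qu' undo_depth=2 redo_depth=0
After op 5 (type): buf='qured' undo_depth=3 redo_depth=0

Answer: yes no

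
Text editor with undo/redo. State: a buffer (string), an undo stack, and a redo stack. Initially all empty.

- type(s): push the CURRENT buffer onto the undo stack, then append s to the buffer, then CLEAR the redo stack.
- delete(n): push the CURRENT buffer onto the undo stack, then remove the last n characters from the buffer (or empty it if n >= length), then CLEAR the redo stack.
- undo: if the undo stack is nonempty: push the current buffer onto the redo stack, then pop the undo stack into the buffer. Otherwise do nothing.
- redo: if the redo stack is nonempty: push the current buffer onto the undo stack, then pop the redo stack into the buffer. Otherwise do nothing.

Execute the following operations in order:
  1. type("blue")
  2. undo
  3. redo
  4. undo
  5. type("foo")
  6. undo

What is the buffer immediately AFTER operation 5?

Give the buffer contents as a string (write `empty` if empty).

After op 1 (type): buf='blue' undo_depth=1 redo_depth=0
After op 2 (undo): buf='(empty)' undo_depth=0 redo_depth=1
After op 3 (redo): buf='blue' undo_depth=1 redo_depth=0
After op 4 (undo): buf='(empty)' undo_depth=0 redo_depth=1
After op 5 (type): buf='foo' undo_depth=1 redo_depth=0

Answer: foo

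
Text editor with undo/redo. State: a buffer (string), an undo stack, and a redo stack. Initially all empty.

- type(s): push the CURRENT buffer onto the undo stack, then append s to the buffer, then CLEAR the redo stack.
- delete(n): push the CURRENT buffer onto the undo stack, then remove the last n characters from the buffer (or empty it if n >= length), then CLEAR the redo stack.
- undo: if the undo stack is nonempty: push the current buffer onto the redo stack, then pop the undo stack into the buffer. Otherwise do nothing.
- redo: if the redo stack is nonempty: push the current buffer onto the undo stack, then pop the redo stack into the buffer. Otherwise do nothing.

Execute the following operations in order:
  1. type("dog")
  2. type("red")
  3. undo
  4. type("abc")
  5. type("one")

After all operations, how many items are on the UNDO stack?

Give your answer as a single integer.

Answer: 3

Derivation:
After op 1 (type): buf='dog' undo_depth=1 redo_depth=0
After op 2 (type): buf='dogred' undo_depth=2 redo_depth=0
After op 3 (undo): buf='dog' undo_depth=1 redo_depth=1
After op 4 (type): buf='dogabc' undo_depth=2 redo_depth=0
After op 5 (type): buf='dogabcone' undo_depth=3 redo_depth=0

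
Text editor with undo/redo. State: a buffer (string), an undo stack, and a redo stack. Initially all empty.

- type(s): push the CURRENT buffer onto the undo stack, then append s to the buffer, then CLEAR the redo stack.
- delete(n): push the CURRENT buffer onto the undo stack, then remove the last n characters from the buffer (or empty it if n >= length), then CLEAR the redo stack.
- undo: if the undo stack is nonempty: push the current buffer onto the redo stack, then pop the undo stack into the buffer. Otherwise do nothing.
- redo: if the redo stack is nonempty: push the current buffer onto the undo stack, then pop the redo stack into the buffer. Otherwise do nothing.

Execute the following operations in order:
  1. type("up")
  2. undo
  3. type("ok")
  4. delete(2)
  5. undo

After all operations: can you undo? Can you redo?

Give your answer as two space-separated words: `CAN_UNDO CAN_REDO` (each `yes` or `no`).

Answer: yes yes

Derivation:
After op 1 (type): buf='up' undo_depth=1 redo_depth=0
After op 2 (undo): buf='(empty)' undo_depth=0 redo_depth=1
After op 3 (type): buf='ok' undo_depth=1 redo_depth=0
After op 4 (delete): buf='(empty)' undo_depth=2 redo_depth=0
After op 5 (undo): buf='ok' undo_depth=1 redo_depth=1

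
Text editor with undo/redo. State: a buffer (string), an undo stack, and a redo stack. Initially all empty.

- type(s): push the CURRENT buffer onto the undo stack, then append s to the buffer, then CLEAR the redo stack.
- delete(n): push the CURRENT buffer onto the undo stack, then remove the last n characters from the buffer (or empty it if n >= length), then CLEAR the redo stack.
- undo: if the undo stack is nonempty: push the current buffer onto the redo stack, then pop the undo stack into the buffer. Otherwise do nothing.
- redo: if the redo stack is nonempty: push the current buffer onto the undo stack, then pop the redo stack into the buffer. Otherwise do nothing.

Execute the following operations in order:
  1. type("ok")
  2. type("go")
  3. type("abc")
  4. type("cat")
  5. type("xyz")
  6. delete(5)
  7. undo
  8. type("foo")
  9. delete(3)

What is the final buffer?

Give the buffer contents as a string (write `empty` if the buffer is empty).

Answer: okgoabccatxyz

Derivation:
After op 1 (type): buf='ok' undo_depth=1 redo_depth=0
After op 2 (type): buf='okgo' undo_depth=2 redo_depth=0
After op 3 (type): buf='okgoabc' undo_depth=3 redo_depth=0
After op 4 (type): buf='okgoabccat' undo_depth=4 redo_depth=0
After op 5 (type): buf='okgoabccatxyz' undo_depth=5 redo_depth=0
After op 6 (delete): buf='okgoabcc' undo_depth=6 redo_depth=0
After op 7 (undo): buf='okgoabccatxyz' undo_depth=5 redo_depth=1
After op 8 (type): buf='okgoabccatxyzfoo' undo_depth=6 redo_depth=0
After op 9 (delete): buf='okgoabccatxyz' undo_depth=7 redo_depth=0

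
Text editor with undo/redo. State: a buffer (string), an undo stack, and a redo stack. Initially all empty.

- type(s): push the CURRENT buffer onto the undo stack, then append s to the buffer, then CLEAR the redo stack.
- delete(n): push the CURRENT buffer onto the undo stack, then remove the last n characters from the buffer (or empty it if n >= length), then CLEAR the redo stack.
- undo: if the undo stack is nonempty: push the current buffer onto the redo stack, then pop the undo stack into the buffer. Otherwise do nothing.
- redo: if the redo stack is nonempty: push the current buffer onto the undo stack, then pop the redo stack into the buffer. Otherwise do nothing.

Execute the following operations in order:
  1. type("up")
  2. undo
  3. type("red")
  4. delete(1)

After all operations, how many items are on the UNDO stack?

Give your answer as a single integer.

After op 1 (type): buf='up' undo_depth=1 redo_depth=0
After op 2 (undo): buf='(empty)' undo_depth=0 redo_depth=1
After op 3 (type): buf='red' undo_depth=1 redo_depth=0
After op 4 (delete): buf='re' undo_depth=2 redo_depth=0

Answer: 2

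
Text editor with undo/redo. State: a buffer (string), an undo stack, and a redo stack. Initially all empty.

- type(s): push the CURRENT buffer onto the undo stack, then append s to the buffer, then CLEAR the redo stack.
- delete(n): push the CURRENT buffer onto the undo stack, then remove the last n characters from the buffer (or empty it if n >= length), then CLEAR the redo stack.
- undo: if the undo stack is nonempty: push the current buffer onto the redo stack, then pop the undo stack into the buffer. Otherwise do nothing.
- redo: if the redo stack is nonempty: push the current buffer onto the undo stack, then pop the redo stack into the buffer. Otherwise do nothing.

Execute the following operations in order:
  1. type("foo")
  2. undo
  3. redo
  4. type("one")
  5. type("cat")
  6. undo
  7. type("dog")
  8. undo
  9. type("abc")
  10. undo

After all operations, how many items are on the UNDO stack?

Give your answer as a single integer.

After op 1 (type): buf='foo' undo_depth=1 redo_depth=0
After op 2 (undo): buf='(empty)' undo_depth=0 redo_depth=1
After op 3 (redo): buf='foo' undo_depth=1 redo_depth=0
After op 4 (type): buf='fooone' undo_depth=2 redo_depth=0
After op 5 (type): buf='fooonecat' undo_depth=3 redo_depth=0
After op 6 (undo): buf='fooone' undo_depth=2 redo_depth=1
After op 7 (type): buf='fooonedog' undo_depth=3 redo_depth=0
After op 8 (undo): buf='fooone' undo_depth=2 redo_depth=1
After op 9 (type): buf='foooneabc' undo_depth=3 redo_depth=0
After op 10 (undo): buf='fooone' undo_depth=2 redo_depth=1

Answer: 2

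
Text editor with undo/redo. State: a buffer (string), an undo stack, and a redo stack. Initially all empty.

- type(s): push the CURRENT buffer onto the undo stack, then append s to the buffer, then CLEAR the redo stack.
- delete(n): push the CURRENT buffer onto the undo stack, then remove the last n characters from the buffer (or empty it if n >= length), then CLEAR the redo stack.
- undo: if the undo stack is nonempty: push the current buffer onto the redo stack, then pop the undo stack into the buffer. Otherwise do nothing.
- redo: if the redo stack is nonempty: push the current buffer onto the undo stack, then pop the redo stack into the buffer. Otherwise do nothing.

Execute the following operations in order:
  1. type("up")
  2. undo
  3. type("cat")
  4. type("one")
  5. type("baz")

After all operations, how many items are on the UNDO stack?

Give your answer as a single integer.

After op 1 (type): buf='up' undo_depth=1 redo_depth=0
After op 2 (undo): buf='(empty)' undo_depth=0 redo_depth=1
After op 3 (type): buf='cat' undo_depth=1 redo_depth=0
After op 4 (type): buf='catone' undo_depth=2 redo_depth=0
After op 5 (type): buf='catonebaz' undo_depth=3 redo_depth=0

Answer: 3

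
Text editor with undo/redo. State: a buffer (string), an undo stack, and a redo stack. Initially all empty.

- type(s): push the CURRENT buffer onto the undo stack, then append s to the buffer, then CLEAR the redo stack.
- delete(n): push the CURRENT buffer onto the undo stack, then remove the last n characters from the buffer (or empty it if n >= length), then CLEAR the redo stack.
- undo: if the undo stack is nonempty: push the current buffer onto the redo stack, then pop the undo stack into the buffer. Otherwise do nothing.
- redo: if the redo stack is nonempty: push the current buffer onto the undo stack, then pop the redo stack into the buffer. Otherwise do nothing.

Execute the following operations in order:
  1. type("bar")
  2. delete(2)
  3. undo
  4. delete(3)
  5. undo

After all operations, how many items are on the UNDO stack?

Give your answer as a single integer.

Answer: 1

Derivation:
After op 1 (type): buf='bar' undo_depth=1 redo_depth=0
After op 2 (delete): buf='b' undo_depth=2 redo_depth=0
After op 3 (undo): buf='bar' undo_depth=1 redo_depth=1
After op 4 (delete): buf='(empty)' undo_depth=2 redo_depth=0
After op 5 (undo): buf='bar' undo_depth=1 redo_depth=1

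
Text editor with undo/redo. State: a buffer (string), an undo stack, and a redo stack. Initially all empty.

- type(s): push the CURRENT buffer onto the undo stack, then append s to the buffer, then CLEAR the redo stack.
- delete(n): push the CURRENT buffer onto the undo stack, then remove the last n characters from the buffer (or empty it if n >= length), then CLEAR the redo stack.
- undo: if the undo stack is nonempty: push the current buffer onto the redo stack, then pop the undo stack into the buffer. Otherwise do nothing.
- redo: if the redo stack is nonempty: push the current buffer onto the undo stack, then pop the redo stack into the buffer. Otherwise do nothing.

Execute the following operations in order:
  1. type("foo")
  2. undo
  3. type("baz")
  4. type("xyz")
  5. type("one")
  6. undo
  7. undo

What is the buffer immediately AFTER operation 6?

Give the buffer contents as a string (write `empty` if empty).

Answer: bazxyz

Derivation:
After op 1 (type): buf='foo' undo_depth=1 redo_depth=0
After op 2 (undo): buf='(empty)' undo_depth=0 redo_depth=1
After op 3 (type): buf='baz' undo_depth=1 redo_depth=0
After op 4 (type): buf='bazxyz' undo_depth=2 redo_depth=0
After op 5 (type): buf='bazxyzone' undo_depth=3 redo_depth=0
After op 6 (undo): buf='bazxyz' undo_depth=2 redo_depth=1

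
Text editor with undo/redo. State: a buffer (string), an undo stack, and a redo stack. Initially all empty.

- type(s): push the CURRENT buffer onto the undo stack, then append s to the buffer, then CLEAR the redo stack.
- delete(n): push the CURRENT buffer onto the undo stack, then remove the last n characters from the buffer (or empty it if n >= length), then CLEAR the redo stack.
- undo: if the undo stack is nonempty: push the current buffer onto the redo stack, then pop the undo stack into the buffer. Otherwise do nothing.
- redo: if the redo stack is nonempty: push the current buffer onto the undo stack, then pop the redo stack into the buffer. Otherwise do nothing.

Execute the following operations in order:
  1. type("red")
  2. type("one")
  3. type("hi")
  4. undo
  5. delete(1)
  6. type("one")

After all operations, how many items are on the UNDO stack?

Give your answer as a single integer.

Answer: 4

Derivation:
After op 1 (type): buf='red' undo_depth=1 redo_depth=0
After op 2 (type): buf='redone' undo_depth=2 redo_depth=0
After op 3 (type): buf='redonehi' undo_depth=3 redo_depth=0
After op 4 (undo): buf='redone' undo_depth=2 redo_depth=1
After op 5 (delete): buf='redon' undo_depth=3 redo_depth=0
After op 6 (type): buf='redonone' undo_depth=4 redo_depth=0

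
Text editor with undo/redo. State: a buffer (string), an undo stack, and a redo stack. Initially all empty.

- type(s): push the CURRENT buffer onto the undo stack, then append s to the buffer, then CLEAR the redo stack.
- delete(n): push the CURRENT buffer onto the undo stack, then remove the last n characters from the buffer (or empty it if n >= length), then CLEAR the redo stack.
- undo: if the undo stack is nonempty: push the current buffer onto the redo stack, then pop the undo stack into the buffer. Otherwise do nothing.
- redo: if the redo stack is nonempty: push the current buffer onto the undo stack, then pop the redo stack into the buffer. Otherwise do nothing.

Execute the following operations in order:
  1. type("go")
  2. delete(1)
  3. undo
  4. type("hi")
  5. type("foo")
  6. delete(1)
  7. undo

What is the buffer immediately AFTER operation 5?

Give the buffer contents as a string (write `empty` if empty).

Answer: gohifoo

Derivation:
After op 1 (type): buf='go' undo_depth=1 redo_depth=0
After op 2 (delete): buf='g' undo_depth=2 redo_depth=0
After op 3 (undo): buf='go' undo_depth=1 redo_depth=1
After op 4 (type): buf='gohi' undo_depth=2 redo_depth=0
After op 5 (type): buf='gohifoo' undo_depth=3 redo_depth=0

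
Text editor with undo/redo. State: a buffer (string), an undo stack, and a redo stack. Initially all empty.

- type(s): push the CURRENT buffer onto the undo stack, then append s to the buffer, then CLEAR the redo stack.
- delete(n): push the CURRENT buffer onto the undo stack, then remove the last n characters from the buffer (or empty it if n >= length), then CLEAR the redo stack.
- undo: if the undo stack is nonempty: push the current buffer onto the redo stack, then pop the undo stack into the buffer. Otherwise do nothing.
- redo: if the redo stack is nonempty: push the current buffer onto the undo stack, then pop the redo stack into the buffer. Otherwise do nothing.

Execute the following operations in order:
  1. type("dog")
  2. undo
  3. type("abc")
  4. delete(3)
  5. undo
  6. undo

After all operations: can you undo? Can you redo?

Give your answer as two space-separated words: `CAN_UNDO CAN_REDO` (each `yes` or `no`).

Answer: no yes

Derivation:
After op 1 (type): buf='dog' undo_depth=1 redo_depth=0
After op 2 (undo): buf='(empty)' undo_depth=0 redo_depth=1
After op 3 (type): buf='abc' undo_depth=1 redo_depth=0
After op 4 (delete): buf='(empty)' undo_depth=2 redo_depth=0
After op 5 (undo): buf='abc' undo_depth=1 redo_depth=1
After op 6 (undo): buf='(empty)' undo_depth=0 redo_depth=2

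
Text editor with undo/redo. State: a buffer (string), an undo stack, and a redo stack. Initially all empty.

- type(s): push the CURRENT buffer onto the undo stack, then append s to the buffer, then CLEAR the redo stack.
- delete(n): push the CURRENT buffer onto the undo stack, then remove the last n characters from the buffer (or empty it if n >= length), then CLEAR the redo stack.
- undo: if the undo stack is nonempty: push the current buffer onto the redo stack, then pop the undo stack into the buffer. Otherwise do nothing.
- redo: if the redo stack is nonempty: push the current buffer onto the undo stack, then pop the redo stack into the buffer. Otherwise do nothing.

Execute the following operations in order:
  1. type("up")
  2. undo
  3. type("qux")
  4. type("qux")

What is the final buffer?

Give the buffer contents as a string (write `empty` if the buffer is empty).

Answer: quxqux

Derivation:
After op 1 (type): buf='up' undo_depth=1 redo_depth=0
After op 2 (undo): buf='(empty)' undo_depth=0 redo_depth=1
After op 3 (type): buf='qux' undo_depth=1 redo_depth=0
After op 4 (type): buf='quxqux' undo_depth=2 redo_depth=0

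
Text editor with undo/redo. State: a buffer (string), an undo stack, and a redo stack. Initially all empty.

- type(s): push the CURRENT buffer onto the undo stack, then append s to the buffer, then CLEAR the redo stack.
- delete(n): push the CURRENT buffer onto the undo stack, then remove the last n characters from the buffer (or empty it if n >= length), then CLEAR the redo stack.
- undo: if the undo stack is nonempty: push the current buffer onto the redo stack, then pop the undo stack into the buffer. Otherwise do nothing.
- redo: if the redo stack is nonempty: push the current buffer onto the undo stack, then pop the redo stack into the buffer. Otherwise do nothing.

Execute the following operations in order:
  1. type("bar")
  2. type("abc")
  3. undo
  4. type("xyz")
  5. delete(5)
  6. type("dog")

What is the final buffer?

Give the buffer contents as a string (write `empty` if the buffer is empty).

Answer: bdog

Derivation:
After op 1 (type): buf='bar' undo_depth=1 redo_depth=0
After op 2 (type): buf='barabc' undo_depth=2 redo_depth=0
After op 3 (undo): buf='bar' undo_depth=1 redo_depth=1
After op 4 (type): buf='barxyz' undo_depth=2 redo_depth=0
After op 5 (delete): buf='b' undo_depth=3 redo_depth=0
After op 6 (type): buf='bdog' undo_depth=4 redo_depth=0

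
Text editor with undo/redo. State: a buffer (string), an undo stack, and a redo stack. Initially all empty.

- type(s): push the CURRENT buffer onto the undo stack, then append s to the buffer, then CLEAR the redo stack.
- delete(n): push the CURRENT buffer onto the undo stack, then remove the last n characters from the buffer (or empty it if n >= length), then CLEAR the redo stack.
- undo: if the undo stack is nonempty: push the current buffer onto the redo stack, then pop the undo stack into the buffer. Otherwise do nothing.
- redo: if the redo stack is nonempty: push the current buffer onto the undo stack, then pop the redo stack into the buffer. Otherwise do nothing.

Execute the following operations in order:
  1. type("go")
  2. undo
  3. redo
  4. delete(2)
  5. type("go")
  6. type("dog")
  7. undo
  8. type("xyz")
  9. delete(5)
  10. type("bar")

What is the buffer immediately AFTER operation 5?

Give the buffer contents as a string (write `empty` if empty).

Answer: go

Derivation:
After op 1 (type): buf='go' undo_depth=1 redo_depth=0
After op 2 (undo): buf='(empty)' undo_depth=0 redo_depth=1
After op 3 (redo): buf='go' undo_depth=1 redo_depth=0
After op 4 (delete): buf='(empty)' undo_depth=2 redo_depth=0
After op 5 (type): buf='go' undo_depth=3 redo_depth=0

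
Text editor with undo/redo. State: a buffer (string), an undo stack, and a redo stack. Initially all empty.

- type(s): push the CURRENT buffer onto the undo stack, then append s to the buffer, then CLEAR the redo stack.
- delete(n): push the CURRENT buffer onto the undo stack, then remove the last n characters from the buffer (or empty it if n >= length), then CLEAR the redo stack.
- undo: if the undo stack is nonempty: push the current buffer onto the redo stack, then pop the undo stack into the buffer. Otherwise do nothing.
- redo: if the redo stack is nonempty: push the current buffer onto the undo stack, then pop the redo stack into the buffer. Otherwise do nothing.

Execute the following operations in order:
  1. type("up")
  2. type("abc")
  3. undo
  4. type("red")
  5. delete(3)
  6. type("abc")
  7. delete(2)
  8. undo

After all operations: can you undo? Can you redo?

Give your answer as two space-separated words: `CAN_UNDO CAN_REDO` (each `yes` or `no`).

Answer: yes yes

Derivation:
After op 1 (type): buf='up' undo_depth=1 redo_depth=0
After op 2 (type): buf='upabc' undo_depth=2 redo_depth=0
After op 3 (undo): buf='up' undo_depth=1 redo_depth=1
After op 4 (type): buf='upred' undo_depth=2 redo_depth=0
After op 5 (delete): buf='up' undo_depth=3 redo_depth=0
After op 6 (type): buf='upabc' undo_depth=4 redo_depth=0
After op 7 (delete): buf='upa' undo_depth=5 redo_depth=0
After op 8 (undo): buf='upabc' undo_depth=4 redo_depth=1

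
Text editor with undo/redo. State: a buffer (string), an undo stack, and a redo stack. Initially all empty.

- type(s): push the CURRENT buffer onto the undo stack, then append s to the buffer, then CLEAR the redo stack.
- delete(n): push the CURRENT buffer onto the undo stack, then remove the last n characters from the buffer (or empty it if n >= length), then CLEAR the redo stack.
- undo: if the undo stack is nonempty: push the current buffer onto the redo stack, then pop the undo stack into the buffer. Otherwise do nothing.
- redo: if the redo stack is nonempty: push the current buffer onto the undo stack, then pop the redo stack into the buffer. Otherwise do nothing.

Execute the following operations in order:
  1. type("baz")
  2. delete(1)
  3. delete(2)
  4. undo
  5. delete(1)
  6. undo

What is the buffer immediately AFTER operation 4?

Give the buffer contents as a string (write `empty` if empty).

After op 1 (type): buf='baz' undo_depth=1 redo_depth=0
After op 2 (delete): buf='ba' undo_depth=2 redo_depth=0
After op 3 (delete): buf='(empty)' undo_depth=3 redo_depth=0
After op 4 (undo): buf='ba' undo_depth=2 redo_depth=1

Answer: ba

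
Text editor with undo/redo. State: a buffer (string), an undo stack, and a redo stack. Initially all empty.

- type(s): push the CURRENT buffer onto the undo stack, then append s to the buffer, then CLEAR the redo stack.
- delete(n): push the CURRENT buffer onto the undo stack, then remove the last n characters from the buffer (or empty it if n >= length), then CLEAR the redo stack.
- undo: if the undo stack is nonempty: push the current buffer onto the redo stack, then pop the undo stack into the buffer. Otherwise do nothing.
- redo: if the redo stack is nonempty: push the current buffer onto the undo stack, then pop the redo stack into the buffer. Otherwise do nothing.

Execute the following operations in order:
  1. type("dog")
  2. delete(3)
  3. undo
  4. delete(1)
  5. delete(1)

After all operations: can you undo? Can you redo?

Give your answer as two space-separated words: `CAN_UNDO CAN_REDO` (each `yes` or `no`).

After op 1 (type): buf='dog' undo_depth=1 redo_depth=0
After op 2 (delete): buf='(empty)' undo_depth=2 redo_depth=0
After op 3 (undo): buf='dog' undo_depth=1 redo_depth=1
After op 4 (delete): buf='do' undo_depth=2 redo_depth=0
After op 5 (delete): buf='d' undo_depth=3 redo_depth=0

Answer: yes no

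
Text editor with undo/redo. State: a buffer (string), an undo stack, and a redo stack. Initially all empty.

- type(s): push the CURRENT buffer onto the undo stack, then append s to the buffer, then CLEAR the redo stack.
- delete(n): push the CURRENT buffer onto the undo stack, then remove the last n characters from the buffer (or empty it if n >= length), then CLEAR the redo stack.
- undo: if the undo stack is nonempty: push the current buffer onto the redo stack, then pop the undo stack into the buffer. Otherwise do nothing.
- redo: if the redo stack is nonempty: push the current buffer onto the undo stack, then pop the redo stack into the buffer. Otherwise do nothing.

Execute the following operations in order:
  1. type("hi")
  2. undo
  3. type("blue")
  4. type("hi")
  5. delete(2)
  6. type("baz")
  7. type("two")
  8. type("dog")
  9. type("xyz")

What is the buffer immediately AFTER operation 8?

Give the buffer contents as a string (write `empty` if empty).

Answer: bluebaztwodog

Derivation:
After op 1 (type): buf='hi' undo_depth=1 redo_depth=0
After op 2 (undo): buf='(empty)' undo_depth=0 redo_depth=1
After op 3 (type): buf='blue' undo_depth=1 redo_depth=0
After op 4 (type): buf='bluehi' undo_depth=2 redo_depth=0
After op 5 (delete): buf='blue' undo_depth=3 redo_depth=0
After op 6 (type): buf='bluebaz' undo_depth=4 redo_depth=0
After op 7 (type): buf='bluebaztwo' undo_depth=5 redo_depth=0
After op 8 (type): buf='bluebaztwodog' undo_depth=6 redo_depth=0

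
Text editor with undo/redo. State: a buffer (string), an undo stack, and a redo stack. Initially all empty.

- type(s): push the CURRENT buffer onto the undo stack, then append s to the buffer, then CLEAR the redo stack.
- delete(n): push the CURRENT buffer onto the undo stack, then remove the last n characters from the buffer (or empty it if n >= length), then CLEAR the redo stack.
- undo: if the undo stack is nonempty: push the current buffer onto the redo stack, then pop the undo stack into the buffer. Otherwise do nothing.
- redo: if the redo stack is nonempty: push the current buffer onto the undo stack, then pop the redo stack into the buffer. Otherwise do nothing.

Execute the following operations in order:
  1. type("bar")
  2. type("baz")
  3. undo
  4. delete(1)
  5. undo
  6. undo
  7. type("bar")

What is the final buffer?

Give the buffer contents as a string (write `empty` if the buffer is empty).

After op 1 (type): buf='bar' undo_depth=1 redo_depth=0
After op 2 (type): buf='barbaz' undo_depth=2 redo_depth=0
After op 3 (undo): buf='bar' undo_depth=1 redo_depth=1
After op 4 (delete): buf='ba' undo_depth=2 redo_depth=0
After op 5 (undo): buf='bar' undo_depth=1 redo_depth=1
After op 6 (undo): buf='(empty)' undo_depth=0 redo_depth=2
After op 7 (type): buf='bar' undo_depth=1 redo_depth=0

Answer: bar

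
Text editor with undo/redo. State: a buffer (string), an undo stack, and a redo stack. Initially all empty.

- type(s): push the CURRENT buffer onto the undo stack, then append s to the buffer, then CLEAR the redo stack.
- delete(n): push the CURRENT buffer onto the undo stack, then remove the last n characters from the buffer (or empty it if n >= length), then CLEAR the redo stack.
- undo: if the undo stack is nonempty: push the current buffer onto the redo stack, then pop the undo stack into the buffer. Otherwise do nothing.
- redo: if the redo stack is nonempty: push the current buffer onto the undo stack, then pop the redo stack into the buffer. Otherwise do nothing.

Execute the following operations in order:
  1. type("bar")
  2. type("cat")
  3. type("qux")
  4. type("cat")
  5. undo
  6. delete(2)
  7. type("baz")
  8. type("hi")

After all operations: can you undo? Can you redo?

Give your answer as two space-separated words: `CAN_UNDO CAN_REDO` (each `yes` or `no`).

After op 1 (type): buf='bar' undo_depth=1 redo_depth=0
After op 2 (type): buf='barcat' undo_depth=2 redo_depth=0
After op 3 (type): buf='barcatqux' undo_depth=3 redo_depth=0
After op 4 (type): buf='barcatquxcat' undo_depth=4 redo_depth=0
After op 5 (undo): buf='barcatqux' undo_depth=3 redo_depth=1
After op 6 (delete): buf='barcatq' undo_depth=4 redo_depth=0
After op 7 (type): buf='barcatqbaz' undo_depth=5 redo_depth=0
After op 8 (type): buf='barcatqbazhi' undo_depth=6 redo_depth=0

Answer: yes no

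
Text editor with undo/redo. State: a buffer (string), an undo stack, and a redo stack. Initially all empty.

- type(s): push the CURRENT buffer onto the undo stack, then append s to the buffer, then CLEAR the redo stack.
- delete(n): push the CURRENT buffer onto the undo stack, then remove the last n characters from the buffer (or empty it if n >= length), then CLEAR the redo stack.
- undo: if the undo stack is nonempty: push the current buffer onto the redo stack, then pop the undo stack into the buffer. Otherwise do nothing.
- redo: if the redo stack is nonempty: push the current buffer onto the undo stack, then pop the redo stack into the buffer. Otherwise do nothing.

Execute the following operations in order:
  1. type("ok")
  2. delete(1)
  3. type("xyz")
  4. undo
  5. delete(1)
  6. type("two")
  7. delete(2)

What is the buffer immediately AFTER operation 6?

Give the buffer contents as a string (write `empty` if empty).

After op 1 (type): buf='ok' undo_depth=1 redo_depth=0
After op 2 (delete): buf='o' undo_depth=2 redo_depth=0
After op 3 (type): buf='oxyz' undo_depth=3 redo_depth=0
After op 4 (undo): buf='o' undo_depth=2 redo_depth=1
After op 5 (delete): buf='(empty)' undo_depth=3 redo_depth=0
After op 6 (type): buf='two' undo_depth=4 redo_depth=0

Answer: two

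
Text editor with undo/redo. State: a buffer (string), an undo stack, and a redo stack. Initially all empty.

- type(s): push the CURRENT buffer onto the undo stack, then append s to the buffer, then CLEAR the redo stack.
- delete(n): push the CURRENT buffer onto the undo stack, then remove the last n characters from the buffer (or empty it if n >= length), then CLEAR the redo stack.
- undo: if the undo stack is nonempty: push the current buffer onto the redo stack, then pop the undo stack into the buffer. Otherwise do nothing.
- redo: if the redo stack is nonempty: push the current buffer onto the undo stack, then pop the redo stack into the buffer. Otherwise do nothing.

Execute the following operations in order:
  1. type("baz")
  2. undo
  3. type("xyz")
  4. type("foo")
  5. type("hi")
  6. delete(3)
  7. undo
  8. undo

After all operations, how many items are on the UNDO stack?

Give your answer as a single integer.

After op 1 (type): buf='baz' undo_depth=1 redo_depth=0
After op 2 (undo): buf='(empty)' undo_depth=0 redo_depth=1
After op 3 (type): buf='xyz' undo_depth=1 redo_depth=0
After op 4 (type): buf='xyzfoo' undo_depth=2 redo_depth=0
After op 5 (type): buf='xyzfoohi' undo_depth=3 redo_depth=0
After op 6 (delete): buf='xyzfo' undo_depth=4 redo_depth=0
After op 7 (undo): buf='xyzfoohi' undo_depth=3 redo_depth=1
After op 8 (undo): buf='xyzfoo' undo_depth=2 redo_depth=2

Answer: 2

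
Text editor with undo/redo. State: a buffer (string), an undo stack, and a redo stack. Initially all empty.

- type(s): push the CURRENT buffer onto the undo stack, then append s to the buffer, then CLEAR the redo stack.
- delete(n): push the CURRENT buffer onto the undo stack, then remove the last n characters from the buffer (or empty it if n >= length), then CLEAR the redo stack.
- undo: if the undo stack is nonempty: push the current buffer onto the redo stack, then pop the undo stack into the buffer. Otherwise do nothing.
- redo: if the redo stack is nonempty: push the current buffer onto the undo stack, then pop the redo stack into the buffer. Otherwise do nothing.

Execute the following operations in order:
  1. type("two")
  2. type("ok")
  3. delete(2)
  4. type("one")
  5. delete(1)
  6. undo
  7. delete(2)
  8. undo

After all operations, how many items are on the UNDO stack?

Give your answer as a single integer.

After op 1 (type): buf='two' undo_depth=1 redo_depth=0
After op 2 (type): buf='twook' undo_depth=2 redo_depth=0
After op 3 (delete): buf='two' undo_depth=3 redo_depth=0
After op 4 (type): buf='twoone' undo_depth=4 redo_depth=0
After op 5 (delete): buf='twoon' undo_depth=5 redo_depth=0
After op 6 (undo): buf='twoone' undo_depth=4 redo_depth=1
After op 7 (delete): buf='twoo' undo_depth=5 redo_depth=0
After op 8 (undo): buf='twoone' undo_depth=4 redo_depth=1

Answer: 4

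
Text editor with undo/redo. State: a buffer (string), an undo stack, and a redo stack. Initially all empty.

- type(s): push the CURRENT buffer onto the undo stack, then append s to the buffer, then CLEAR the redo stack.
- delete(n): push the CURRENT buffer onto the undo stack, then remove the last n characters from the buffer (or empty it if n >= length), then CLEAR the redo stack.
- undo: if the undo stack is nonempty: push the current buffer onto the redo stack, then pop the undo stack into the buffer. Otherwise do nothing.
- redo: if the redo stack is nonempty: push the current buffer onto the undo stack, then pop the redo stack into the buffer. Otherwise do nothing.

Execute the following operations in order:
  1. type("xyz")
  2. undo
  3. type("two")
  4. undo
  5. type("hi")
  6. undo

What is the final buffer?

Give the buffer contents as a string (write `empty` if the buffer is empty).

Answer: empty

Derivation:
After op 1 (type): buf='xyz' undo_depth=1 redo_depth=0
After op 2 (undo): buf='(empty)' undo_depth=0 redo_depth=1
After op 3 (type): buf='two' undo_depth=1 redo_depth=0
After op 4 (undo): buf='(empty)' undo_depth=0 redo_depth=1
After op 5 (type): buf='hi' undo_depth=1 redo_depth=0
After op 6 (undo): buf='(empty)' undo_depth=0 redo_depth=1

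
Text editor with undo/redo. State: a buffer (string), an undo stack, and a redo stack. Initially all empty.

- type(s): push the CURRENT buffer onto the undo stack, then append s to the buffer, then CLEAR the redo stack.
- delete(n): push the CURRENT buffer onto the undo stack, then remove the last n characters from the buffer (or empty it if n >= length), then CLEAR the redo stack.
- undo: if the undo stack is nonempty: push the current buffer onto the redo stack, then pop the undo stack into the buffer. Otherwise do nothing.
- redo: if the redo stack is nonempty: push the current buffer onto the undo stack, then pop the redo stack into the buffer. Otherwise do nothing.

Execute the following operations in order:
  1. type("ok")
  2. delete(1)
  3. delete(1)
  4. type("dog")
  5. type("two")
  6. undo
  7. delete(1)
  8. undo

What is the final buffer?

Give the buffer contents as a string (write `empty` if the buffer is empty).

Answer: dog

Derivation:
After op 1 (type): buf='ok' undo_depth=1 redo_depth=0
After op 2 (delete): buf='o' undo_depth=2 redo_depth=0
After op 3 (delete): buf='(empty)' undo_depth=3 redo_depth=0
After op 4 (type): buf='dog' undo_depth=4 redo_depth=0
After op 5 (type): buf='dogtwo' undo_depth=5 redo_depth=0
After op 6 (undo): buf='dog' undo_depth=4 redo_depth=1
After op 7 (delete): buf='do' undo_depth=5 redo_depth=0
After op 8 (undo): buf='dog' undo_depth=4 redo_depth=1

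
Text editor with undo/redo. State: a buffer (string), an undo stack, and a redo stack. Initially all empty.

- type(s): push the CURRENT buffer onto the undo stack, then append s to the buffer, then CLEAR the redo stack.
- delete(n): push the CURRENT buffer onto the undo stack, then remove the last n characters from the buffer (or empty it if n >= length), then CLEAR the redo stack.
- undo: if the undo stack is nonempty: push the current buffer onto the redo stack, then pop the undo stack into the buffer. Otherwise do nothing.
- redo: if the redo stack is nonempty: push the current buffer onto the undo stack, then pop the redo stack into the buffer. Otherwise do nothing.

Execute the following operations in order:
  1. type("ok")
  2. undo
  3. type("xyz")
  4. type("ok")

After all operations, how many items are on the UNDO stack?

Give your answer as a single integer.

Answer: 2

Derivation:
After op 1 (type): buf='ok' undo_depth=1 redo_depth=0
After op 2 (undo): buf='(empty)' undo_depth=0 redo_depth=1
After op 3 (type): buf='xyz' undo_depth=1 redo_depth=0
After op 4 (type): buf='xyzok' undo_depth=2 redo_depth=0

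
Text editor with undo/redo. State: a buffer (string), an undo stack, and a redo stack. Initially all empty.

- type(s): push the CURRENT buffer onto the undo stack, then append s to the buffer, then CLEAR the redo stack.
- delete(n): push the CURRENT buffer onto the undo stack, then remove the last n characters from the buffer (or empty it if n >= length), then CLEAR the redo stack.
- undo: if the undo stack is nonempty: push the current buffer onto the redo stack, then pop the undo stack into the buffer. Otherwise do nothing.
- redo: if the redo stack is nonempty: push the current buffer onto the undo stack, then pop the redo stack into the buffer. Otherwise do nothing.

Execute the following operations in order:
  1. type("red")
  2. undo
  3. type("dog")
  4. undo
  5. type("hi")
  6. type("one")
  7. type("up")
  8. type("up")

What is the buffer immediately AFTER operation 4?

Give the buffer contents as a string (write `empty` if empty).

After op 1 (type): buf='red' undo_depth=1 redo_depth=0
After op 2 (undo): buf='(empty)' undo_depth=0 redo_depth=1
After op 3 (type): buf='dog' undo_depth=1 redo_depth=0
After op 4 (undo): buf='(empty)' undo_depth=0 redo_depth=1

Answer: empty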